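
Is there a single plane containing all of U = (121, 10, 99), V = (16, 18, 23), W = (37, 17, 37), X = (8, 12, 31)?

With U as base: UV = (-105, 8, -76), UW = (-84, 7, -62), UX = (-113, 2, -68).
UW × UX = (-352, 1294, 623).
UV · (UW × UX) = -36.
Since -36 ≠ 0, the four points are not coplanar.

No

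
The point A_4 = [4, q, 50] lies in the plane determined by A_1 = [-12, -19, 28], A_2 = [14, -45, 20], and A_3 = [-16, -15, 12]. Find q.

Coplanarity requires A_1A_2 · (A_1A_3 × A_1A_4) = 0.
A_1A_2 = (26, -26, -8), A_1A_3 = (-4, 4, -16); the triple product is linear in q with coefficient 448 and constant term 15680.
Setting it to zero: q = -35.

-35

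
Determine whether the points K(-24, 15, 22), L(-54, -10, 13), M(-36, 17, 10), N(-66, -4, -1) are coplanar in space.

With K as base: KL = (-30, -25, -9), KM = (-12, 2, -12), KN = (-42, -19, -23).
KM × KN = (-274, 228, 312).
KL · (KM × KN) = -288.
Since -288 ≠ 0, the four points are not coplanar.

No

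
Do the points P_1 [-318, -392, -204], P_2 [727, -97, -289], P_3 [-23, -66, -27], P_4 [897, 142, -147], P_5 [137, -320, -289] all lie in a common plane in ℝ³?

No

The plane through P_1, P_2, P_3 has normal n = P_1P_2 × P_1P_3 = (79925, -210040, 253645) and equation n·P = 5175950.
Checking the remaining points: n·P_4 = 4581230, n·P_5 = 4859120.
Since n·P_4 = 4581230 ≠ 5175950, P_4 is off the plane and the points are not all coplanar.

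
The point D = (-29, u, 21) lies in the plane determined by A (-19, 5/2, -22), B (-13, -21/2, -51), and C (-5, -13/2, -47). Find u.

43/2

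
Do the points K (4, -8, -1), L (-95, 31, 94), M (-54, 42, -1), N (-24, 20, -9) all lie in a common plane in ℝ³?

No

With K as base: KL = (-99, 39, 95), KM = (-58, 50, 0), KN = (-28, 28, -8).
KM × KN = (-400, -464, -224).
KL · (KM × KN) = 224.
Since 224 ≠ 0, the four points are not coplanar.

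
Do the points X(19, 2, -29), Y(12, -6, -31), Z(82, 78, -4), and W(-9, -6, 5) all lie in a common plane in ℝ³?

With X as base: XY = (-7, -8, -2), XZ = (63, 76, 25), XW = (-28, -8, 34).
XZ × XW = (2784, -2842, 1624).
XY · (XZ × XW) = 0.
The scalar triple product vanishes, so the four points are coplanar.

Yes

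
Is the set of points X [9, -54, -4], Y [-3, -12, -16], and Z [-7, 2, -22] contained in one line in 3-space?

XY = (-12, 42, -12), XZ = (-16, 56, -18).
Comparing components 2 and 3: (42)(-18) − (-12)(56) = -84 ≠ 0, so XY and XZ are not parallel and the points are not collinear.

No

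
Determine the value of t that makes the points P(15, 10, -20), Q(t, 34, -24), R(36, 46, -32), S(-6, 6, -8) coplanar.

22

Normal to plane PRS: n = (384, 0, 672); plane equation n·X = -7680.
Requiring n·Q = -7680: (384)t + (-16128) = -7680.
So t = 22.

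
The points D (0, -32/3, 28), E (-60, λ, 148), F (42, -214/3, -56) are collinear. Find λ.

Direction DF = (42, -182/3, -84). From the x-coordinate of E, the parameter along the line is τ = (-60 − 0)/42 = -10/7.
Then λ = (-32/3) + (-10/7)·(-182/3) = 76.

76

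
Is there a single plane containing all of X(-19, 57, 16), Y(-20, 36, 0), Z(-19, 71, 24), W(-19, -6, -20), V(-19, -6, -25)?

The plane through X, Y, Z has normal n = XY × XZ = (56, 8, -14) and equation n·P = -832.
Checking the remaining points: n·W = -832, n·V = -762.
Since n·V = -762 ≠ -832, V is off the plane and the points are not all coplanar.

No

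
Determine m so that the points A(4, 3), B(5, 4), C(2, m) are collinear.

1

The three points are collinear iff det[AB; AC] = 0.
This determinant is linear in m: (1)m + (-1) = 0, so m = 1.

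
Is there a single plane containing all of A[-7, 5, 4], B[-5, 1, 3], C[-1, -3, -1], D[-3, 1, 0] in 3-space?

Yes

With A as base: AB = (2, -4, -1), AC = (6, -8, -5), AD = (4, -4, -4).
AC × AD = (12, 4, 8).
AB · (AC × AD) = 0.
The scalar triple product vanishes, so the four points are coplanar.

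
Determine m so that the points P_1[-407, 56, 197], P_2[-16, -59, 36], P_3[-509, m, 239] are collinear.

Collinearity requires P_1P_2 × P_1P_3 = 0; each component is linear in m.
The x-component gives (161)m + (-13846) = 0, so m = 86.
The remaining components then also vanish.

86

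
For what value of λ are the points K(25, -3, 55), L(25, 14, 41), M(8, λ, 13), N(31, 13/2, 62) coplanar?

-3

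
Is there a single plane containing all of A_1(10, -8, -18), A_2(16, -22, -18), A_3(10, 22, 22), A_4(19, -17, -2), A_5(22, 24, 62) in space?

The plane through A_1, A_2, A_3 has normal n = A_1A_2 × A_1A_3 = (-560, -240, 180) and equation n·P = -6920.
Checking the remaining points: n·A_4 = -6920, n·A_5 = -6920.
All equal -6920, so all 5 points lie in one plane.

Yes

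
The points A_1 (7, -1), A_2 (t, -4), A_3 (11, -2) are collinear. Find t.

Collinearity: (A_2 − A_1) must be parallel to (A_3 − A_1) = (4, -1).
Cross-multiplying the components: (t − 7)·(-1) = (-3)·(4).
Solving gives t = 19.

19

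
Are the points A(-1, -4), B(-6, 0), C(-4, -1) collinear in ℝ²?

AB = (-5, 4), AC = (-3, 3).
Twice the signed area of △ABC is (-5)(3) − (4)(-3) = -3.
The area is nonzero, so the three points are not collinear.

No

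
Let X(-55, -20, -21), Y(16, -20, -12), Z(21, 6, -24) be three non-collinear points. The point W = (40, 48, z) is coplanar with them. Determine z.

-42

The plane through X, Y, Z has equation −234x + 897y + 1846z = -43836.
Substituting W: (1846)z + (33696) = -43836, so z = -42.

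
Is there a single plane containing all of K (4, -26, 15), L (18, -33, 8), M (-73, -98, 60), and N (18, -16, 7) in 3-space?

Yes

With K as base: KL = (14, -7, -7), KM = (-77, -72, 45), KN = (14, 10, -8).
KM × KN = (126, 14, 238).
KL · (KM × KN) = 0.
The scalar triple product vanishes, so the four points are coplanar.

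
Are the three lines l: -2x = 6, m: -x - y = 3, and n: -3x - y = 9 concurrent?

Yes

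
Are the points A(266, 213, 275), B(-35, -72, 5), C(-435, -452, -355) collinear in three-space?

No

AB = (-301, -285, -270), AC = (-701, -665, -630).
AB × AC = (0, -360, 380).
The cross product is nonzero, so the points do not lie on one line.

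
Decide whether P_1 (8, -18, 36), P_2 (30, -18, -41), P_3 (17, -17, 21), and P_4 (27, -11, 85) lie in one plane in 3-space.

Yes

With P_1 as base: P_1P_2 = (22, 0, -77), P_1P_3 = (9, 1, -15), P_1P_4 = (19, 7, 49).
P_1P_3 × P_1P_4 = (154, -726, 44).
P_1P_2 · (P_1P_3 × P_1P_4) = 0.
The scalar triple product vanishes, so the four points are coplanar.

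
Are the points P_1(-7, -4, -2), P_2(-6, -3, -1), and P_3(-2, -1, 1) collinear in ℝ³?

No

P_1P_2 = (1, 1, 1), P_1P_3 = (5, 3, 3).
P_1P_2 × P_1P_3 = (0, 2, -2).
The cross product is nonzero, so the points do not lie on one line.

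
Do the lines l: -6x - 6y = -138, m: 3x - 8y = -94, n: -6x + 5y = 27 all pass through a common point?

Intersecting l and m: solving the 2×2 system gives (x, y) = (90/11, 163/11).
Substitute into n: (-6)(90/11) + (5)(163/11) = 25.
But n requires 27 ≠ 25, so the three lines have no common point.

No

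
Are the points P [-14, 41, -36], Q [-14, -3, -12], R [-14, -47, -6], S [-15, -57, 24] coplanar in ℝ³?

A normal to the plane through P, Q, R is n = PQ × PR = (792, 0, 0).
The plane has equation n·X = -11088. For S: n·S = -11880.
-11880 ≠ -11088, so S is off the plane.

No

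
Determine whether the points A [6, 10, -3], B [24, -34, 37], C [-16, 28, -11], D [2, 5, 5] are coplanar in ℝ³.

With A as base: AB = (18, -44, 40), AC = (-22, 18, -8), AD = (-4, -5, 8).
AC × AD = (104, 208, 182).
AB · (AC × AD) = 0.
The scalar triple product vanishes, so the four points are coplanar.

Yes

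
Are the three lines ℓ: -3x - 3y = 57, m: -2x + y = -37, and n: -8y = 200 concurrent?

Yes

The three lines meet at one point iff the augmented coefficient matrix [aᵢ bᵢ cᵢ] has rank < 3, i.e. its determinant vanishes.
Here the determinant is 0.
It vanishes, so the lines are concurrent at (6, -25).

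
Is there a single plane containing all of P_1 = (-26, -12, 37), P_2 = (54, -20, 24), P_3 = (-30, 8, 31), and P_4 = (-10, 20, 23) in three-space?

Yes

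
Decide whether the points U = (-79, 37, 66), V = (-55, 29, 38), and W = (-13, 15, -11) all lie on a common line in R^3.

Yes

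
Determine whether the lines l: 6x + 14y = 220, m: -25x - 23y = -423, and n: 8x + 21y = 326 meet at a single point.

Lines aᵢx + bᵢy = cᵢ with pairwise distinct directions are concurrent exactly when det[aᵢ bᵢ cᵢ] = 0.
Here the determinant is 14.
Nonzero, so no common point exists.

No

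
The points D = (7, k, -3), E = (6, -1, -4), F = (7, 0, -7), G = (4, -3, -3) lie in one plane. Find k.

0

The points are coplanar iff DE · (DF × DG) = 0.
Expanding, this is linear in k: (-5)k + (0) = 0.
So k = 0.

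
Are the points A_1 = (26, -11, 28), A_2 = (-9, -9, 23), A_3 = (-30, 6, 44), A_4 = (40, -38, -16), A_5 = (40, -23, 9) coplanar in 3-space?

No

The plane through A_1, A_2, A_3 has normal n = A_1A_2 × A_1A_3 = (117, 840, -483) and equation n·P = -19722.
Checking the remaining points: n·A_4 = -19512, n·A_5 = -18987.
Since n·A_4 = -19512 ≠ -19722, A_4 is off the plane and the points are not all coplanar.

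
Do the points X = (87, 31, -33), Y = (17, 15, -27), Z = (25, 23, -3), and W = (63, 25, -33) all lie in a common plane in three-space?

The four points are coplanar iff the 3×3 determinant with rows XY, XZ, XW is zero.
Rows: (-70, -16, 6), (-62, -8, 30), (-24, -6, 0).
Expanding along the first row: (-70)(180) − (-16)(720) + (6)(180) = 0.
Zero determinant ⇒ coplanar.

Yes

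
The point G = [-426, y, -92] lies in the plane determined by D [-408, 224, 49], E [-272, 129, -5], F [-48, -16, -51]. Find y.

197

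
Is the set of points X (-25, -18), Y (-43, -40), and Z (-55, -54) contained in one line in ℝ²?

No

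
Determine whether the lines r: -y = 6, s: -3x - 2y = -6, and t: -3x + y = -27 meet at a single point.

No

Intersecting r and s: solving the 2×2 system gives (x, y) = (6, -6).
Substitute into t: (-3)(6) + (1)(-6) = -24.
But t requires -27 ≠ -24, so the three lines have no common point.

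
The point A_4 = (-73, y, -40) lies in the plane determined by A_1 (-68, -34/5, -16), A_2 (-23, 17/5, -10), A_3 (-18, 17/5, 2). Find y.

A normal to the plane is n = A_1A_2 × A_1A_3 = (612/5, -510, -51).
A_4 lies in the plane iff n · A_1A_4 = 0.
This gives (-510)y + (-2856) = 0, so y = -28/5.

-28/5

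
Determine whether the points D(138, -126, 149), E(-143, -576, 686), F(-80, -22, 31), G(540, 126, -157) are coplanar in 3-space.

Yes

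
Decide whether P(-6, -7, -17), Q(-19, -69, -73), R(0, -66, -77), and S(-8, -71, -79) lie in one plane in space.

No

A normal to the plane through P, Q, R is n = PQ × PR = (416, -1116, 1139).
The plane has equation n·X = -14047. For S: n·S = -14073.
-14073 ≠ -14047, so S is off the plane.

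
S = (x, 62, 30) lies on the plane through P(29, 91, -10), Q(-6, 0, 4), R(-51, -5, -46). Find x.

48

Coplanarity requires PQ · (PR × PS) = 0.
PQ = (-35, -91, 14), PR = (-80, -96, -36); the triple product is linear in x with coefficient 4620 and constant term -221760.
Setting it to zero: x = 48.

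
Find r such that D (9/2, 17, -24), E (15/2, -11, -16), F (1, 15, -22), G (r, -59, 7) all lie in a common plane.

-23/2

Coplanarity ⇔ det[DE; DF; DG] = 0.
Expanding, this is linear in r: (-40)r + (-460) = 0.
So r = -23/2.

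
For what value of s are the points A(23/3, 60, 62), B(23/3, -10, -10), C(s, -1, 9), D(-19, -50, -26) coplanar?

-8/3

The points are coplanar iff AB · (AC × AD) = 0.
Expanding, this is linear in s: (1760)s + (14080/3) = 0.
So s = -8/3.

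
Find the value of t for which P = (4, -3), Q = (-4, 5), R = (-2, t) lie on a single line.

Collinearity: (R − P) must be parallel to (Q − P) = (-8, 8).
Cross-multiplying the components: (t − (-3))·(-8) = (-6)·(8).
Solving gives t = 3.

3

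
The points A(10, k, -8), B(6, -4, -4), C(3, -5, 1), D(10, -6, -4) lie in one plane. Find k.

-4

The points are coplanar iff AB · (AC × AD) = 0.
Expanding, this is linear in k: (-20)k + (-80) = 0.
So k = -4.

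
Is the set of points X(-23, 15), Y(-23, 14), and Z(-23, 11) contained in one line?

Yes

XY = (0, -1), XZ = (0, -4).
det[XY; XZ] = (0)(-4) − (-1)(0) = 0.
The determinant is zero, so the points are collinear.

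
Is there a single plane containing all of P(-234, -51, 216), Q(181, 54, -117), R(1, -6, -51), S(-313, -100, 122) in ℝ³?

Yes

A normal to the plane through P, Q, R is n = PQ × PR = (-13050, 32550, -6000).
The plane has equation n·X = 97650. For S: n·S = 97650.
Equal, so S lies in the plane and all four are coplanar.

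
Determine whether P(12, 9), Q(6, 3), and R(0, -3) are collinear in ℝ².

PQ = (-6, -6), PR = (-12, -12).
Twice the signed area of △PQR is (-6)(-12) − (-6)(-12) = 0.
The triangle is degenerate (zero area), so the points are collinear.

Yes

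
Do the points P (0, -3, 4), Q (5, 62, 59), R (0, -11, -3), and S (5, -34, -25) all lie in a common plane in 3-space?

Yes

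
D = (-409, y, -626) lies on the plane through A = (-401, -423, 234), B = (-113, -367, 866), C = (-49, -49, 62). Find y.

-152

A normal to the plane is n = AB × AC = (-246000, 272000, 88000).
D lies in the plane iff n · AD = 0.
This gives (272000)y + (41344000) = 0, so y = -152.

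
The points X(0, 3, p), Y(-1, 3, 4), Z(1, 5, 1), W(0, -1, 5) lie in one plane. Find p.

3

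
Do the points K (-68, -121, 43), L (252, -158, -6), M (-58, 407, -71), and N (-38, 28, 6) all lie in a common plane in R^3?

Yes

With K as base: KL = (320, -37, -49), KM = (10, 528, -114), KN = (30, 149, -37).
KM × KN = (-2550, -3050, -14350).
KL · (KM × KN) = 0.
The scalar triple product vanishes, so the four points are coplanar.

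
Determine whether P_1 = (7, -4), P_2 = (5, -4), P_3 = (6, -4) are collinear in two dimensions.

P_1P_2 = (-2, 0), P_1P_3 = (-1, 0).
det[P_1P_2; P_1P_3] = (-2)(0) − (0)(-1) = 0.
The determinant is zero, so the points are collinear.

Yes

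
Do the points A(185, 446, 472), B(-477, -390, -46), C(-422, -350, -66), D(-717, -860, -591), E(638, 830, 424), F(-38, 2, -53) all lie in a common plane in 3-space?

The plane through A, B, C has normal n = AB × AC = (37440, -41730, 19500) and equation n·P = -2481180.
Checking the remaining points: n·D = -2481180, n·E = -2481180, n·F = -2539680.
Since n·F = -2539680 ≠ -2481180, F is off the plane and the points are not all coplanar.

No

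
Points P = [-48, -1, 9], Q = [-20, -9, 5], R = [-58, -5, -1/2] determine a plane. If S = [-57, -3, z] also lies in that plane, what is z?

Coplanarity requires PQ · (PR × PS) = 0.
PQ = (28, -8, -4), PR = (-10, -4, -19/2); the triple product is linear in z with coefficient -192 and constant term 576.
Setting it to zero: z = 3.

3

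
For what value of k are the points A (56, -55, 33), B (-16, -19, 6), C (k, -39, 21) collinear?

24

Collinearity requires AB × AC = 0; each component is linear in k.
The y-component gives (-27)k + (648) = 0, so k = 24.
The remaining components then also vanish.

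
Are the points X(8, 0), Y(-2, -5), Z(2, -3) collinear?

XY = (-10, -5), XZ = (-6, -3).
det[XY; XZ] = (-10)(-3) − (-5)(-6) = 0.
The determinant is zero, so the points are collinear.

Yes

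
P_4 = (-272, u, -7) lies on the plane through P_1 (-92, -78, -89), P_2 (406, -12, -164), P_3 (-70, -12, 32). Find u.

A normal to the plane is n = P_1P_2 × P_1P_3 = (12936, -61908, 31416).
P_4 lies in the plane iff n · P_1P_4 = 0.
This gives (-61908)u + (-4581192) = 0, so u = -74.

-74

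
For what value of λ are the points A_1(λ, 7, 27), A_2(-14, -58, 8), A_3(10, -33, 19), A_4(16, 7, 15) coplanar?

34

The points are coplanar iff A_1A_2 · (A_1A_3 × A_1A_4) = 0.
Expanding, this is linear in λ: (540)λ + (-18360) = 0.
So λ = 34.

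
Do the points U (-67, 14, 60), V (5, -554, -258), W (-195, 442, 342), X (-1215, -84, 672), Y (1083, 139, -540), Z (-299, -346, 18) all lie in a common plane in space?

Yes

The plane through U, V, W has normal n = UV × UW = (-24072, 20400, -41888) and equation n·P = -614856.
Checking the remaining points: n·X = -614856, n·Y = -614856, n·Z = -614856.
All equal -614856, so all 6 points lie in one plane.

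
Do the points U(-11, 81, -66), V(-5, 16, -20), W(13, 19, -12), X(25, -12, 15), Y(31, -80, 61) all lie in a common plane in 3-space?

The plane through U, V, W has normal n = UV × UW = (-658, 780, 1188) and equation n·P = -7990.
Checking the remaining points: n·X = -7990, n·Y = -10330.
Since n·Y = -10330 ≠ -7990, Y is off the plane and the points are not all coplanar.

No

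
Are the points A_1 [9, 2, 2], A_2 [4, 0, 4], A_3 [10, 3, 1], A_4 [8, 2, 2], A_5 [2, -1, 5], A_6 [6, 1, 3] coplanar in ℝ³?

Yes

The plane through A_1, A_2, A_3 has normal n = A_1A_2 × A_1A_3 = (0, -3, -3) and equation n·P = -12.
Checking the remaining points: n·A_4 = -12, n·A_5 = -12, n·A_6 = -12.
All equal -12, so all 6 points lie in one plane.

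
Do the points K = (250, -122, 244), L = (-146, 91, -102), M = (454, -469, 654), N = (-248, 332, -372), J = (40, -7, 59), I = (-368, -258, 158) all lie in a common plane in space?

No

The plane through K, L, M has normal n = KL × KM = (-32732, 91776, 93960) and equation n·P = 3546568.
Checking the remaining points: n·N = 3634048, n·J = 3591928, n·I = 3212848.
Since n·N = 3634048 ≠ 3546568, N is off the plane and the points are not all coplanar.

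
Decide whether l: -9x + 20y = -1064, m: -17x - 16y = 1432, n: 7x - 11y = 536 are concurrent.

Yes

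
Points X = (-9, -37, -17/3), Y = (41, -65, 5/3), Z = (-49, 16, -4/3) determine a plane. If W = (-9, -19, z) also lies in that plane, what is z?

1/3

A normal to the plane is n = XY × XZ = (-510, -510, 1530).
W lies in the plane iff n · XW = 0.
This gives (1530)z + (-510) = 0, so z = 1/3.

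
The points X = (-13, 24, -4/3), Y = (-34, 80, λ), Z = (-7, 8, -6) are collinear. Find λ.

Direction XZ = (6, -16, -14/3). From the x-coordinate of Y, the parameter along the line is τ = (-34 − (-13))/6 = -7/2.
Then λ = (-4/3) + (-7/2)·(-14/3) = 15.

15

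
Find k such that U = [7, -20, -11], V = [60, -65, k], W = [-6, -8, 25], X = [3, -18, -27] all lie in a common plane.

-95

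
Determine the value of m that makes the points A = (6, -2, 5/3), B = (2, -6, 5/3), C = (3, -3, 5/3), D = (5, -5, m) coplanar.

5/3

Normal to plane ABC: n = (0, 0, -8); plane equation n·P = -40/3.
Requiring n·D = -40/3: (-8)m + (0) = -40/3.
So m = 5/3.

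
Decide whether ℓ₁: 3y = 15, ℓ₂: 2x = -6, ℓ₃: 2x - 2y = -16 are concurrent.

The three lines meet at one point iff the augmented coefficient matrix [aᵢ bᵢ cᵢ] has rank < 3, i.e. its determinant vanishes.
Here the determinant is 0.
It vanishes, so the lines are concurrent at (-3, 5).

Yes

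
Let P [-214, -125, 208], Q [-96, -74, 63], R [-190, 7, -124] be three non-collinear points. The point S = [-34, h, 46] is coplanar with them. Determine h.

Coplanarity requires PQ · (PR × PS) = 0.
PQ = (118, 51, -145), PR = (24, 132, -332); the triple product is linear in h with coefficient 35696 and constant term 2534416.
Setting it to zero: h = -71.

-71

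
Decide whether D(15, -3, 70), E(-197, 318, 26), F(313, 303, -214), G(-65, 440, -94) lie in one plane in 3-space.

No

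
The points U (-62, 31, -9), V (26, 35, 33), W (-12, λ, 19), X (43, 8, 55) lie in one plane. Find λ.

25

Coplanarity ⇔ det[UV; UW; UX] = 0.
Expanding, this is linear in λ: (1222)λ + (-30550) = 0.
So λ = 25.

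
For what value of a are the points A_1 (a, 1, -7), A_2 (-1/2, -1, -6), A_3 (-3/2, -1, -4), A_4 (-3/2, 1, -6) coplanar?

-1

Coplanarity ⇔ det[A_1A_2; A_1A_3; A_1A_4] = 0.
Expanding, this is linear in a: (4)a + (4) = 0.
So a = -1.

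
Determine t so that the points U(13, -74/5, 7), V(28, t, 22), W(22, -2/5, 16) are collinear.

46/5

Collinearity requires UV × UW = 0; each component is linear in t.
The x-component gives (9)t + (-414/5) = 0, so t = 46/5.
The remaining components then also vanish.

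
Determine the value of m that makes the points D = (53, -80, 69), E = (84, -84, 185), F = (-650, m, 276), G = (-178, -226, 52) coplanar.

-578

The points are coplanar iff DE · (DF × DG) = 0.
Expanding, this is linear in m: (26269)m + (15183482) = 0.
So m = -578.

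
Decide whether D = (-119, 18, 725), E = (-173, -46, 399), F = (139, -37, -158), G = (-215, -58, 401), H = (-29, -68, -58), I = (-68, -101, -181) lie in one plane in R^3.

The plane through D, E, F has normal n = DE × DF = (38582, -131790, 19482) and equation n·P = 7160972.
Checking the remaining points: n·G = 7160972, n·H = 6712886, n·I = 7160972.
Since n·H = 6712886 ≠ 7160972, H is off the plane and the points are not all coplanar.

No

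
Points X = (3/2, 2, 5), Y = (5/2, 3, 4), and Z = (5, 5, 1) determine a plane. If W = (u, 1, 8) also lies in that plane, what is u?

A normal to the plane is n = XY × XZ = (-1, 1/2, -1/2).
W lies in the plane iff n · XW = 0.
This gives (-1)u + (-1/2) = 0, so u = -1/2.

-1/2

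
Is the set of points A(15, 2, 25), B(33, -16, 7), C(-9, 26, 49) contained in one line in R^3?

AB = (18, -18, -18), AC = (-24, 24, 24).
Each component of AC is -4/3 times the corresponding component of AB, so AC = -4/3·AB and the points are collinear.

Yes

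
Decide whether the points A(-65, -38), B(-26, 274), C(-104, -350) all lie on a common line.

AB = (39, 312), AC = (-39, -312).
Twice the signed area of △ABC is (39)(-312) − (312)(-39) = 0.
The triangle is degenerate (zero area), so the points are collinear.

Yes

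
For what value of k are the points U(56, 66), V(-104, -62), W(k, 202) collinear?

226

Collinearity: (W − U) must be parallel to (V − U) = (-160, -128).
Cross-multiplying the components: (k − 56)·(-128) = (136)·(-160).
Solving gives k = 226.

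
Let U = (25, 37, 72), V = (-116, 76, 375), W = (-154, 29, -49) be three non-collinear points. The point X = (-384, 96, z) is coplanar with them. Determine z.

475

A normal to the plane is n = UV × UW = (-2295, -71298, 8109).
X lies in the plane iff n · UX = 0.
This gives (8109)z + (-3851775) = 0, so z = 475.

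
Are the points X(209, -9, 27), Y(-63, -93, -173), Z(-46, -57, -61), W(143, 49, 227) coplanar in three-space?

No

With X as base: XY = (-272, -84, -200), XZ = (-255, -48, -88), XW = (-66, 58, 200).
XZ × XW = (-4496, 56808, -17958).
XY · (XZ × XW) = 42640.
Since 42640 ≠ 0, the four points are not coplanar.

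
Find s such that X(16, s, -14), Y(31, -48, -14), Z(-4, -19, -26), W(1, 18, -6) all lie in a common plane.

-24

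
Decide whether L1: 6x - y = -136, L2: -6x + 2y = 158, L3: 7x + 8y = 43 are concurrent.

Intersecting L1 and L2: solving the 2×2 system gives (x, y) = (-19, 22).
Substitute into L3: (7)(-19) + (8)(22) = 43.
This equals 43, so (-19, 22) lies on all three lines and they are concurrent.

Yes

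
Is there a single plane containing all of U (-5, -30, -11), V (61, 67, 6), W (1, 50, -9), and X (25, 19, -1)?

The four points are coplanar iff the 3×3 determinant with rows UV, UW, UX is zero.
Rows: (66, 97, 17), (6, 80, 2), (30, 49, 10).
Expanding along the first row: (66)(702) − (97)(0) + (17)(-2106) = 10530.
Nonzero ⇒ not coplanar.

No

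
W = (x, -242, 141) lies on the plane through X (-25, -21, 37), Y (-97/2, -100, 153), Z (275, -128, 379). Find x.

The plane through X, Y, Z has equation −14606x + 42837y + (52429/2)z = 871019/2.
Substituting W: (-14606)x + (-13340619/2) = 871019/2, so x = -973/2.

-973/2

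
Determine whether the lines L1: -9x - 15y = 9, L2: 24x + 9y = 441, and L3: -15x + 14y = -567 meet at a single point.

No

Intersecting L1 and L2: solving the 2×2 system gives (x, y) = (24, -15).
Substitute into L3: (-15)(24) + (14)(-15) = -570.
But L3 requires -567 ≠ -570, so the three lines have no common point.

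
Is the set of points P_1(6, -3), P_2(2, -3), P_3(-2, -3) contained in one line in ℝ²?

Yes

P_1P_2 = (-4, 0), P_1P_3 = (-8, 0).
det[P_1P_2; P_1P_3] = (-4)(0) − (0)(-8) = 0.
The determinant is zero, so the points are collinear.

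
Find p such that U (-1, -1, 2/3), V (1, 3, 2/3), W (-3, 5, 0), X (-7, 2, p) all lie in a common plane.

-1/3

The points are coplanar iff UV · (UW × UX) = 0.
Expanding, this is linear in p: (20)p + (20/3) = 0.
So p = -1/3.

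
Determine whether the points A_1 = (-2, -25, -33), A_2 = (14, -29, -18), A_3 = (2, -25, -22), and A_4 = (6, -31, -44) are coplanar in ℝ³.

A normal to the plane through A_1, A_2, A_3 is n = A_1A_2 × A_1A_3 = (-44, -116, 16).
The plane has equation n·P = 2460. For A_4: n·A_4 = 2628.
2628 ≠ 2460, so A_4 is off the plane.

No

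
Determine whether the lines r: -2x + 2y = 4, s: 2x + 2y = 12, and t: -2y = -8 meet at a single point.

Lines aᵢx + bᵢy = cᵢ with pairwise distinct directions are concurrent exactly when det[aᵢ bᵢ cᵢ] = 0.
Here the determinant is 0.
It vanishes, so the lines are concurrent at (2, 4).

Yes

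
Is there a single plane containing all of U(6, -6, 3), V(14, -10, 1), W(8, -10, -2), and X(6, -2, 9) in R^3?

Yes

A normal to the plane through U, V, W is n = UV × UW = (12, 36, -24).
The plane has equation n·P = -216. For X: n·X = -216.
Equal, so X lies in the plane and all four are coplanar.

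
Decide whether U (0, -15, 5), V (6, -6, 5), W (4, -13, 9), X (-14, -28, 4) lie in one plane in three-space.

With U as base: UV = (6, 9, 0), UW = (4, 2, 4), UX = (-14, -13, -1).
UW × UX = (50, -52, -24).
UV · (UW × UX) = -168.
Since -168 ≠ 0, the four points are not coplanar.

No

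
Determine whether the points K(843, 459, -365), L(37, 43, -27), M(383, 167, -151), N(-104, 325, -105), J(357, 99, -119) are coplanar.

Yes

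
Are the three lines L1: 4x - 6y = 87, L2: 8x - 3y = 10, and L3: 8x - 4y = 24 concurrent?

No

Intersecting L1 and L2: solving the 2×2 system gives (x, y) = (-67/12, -164/9).
Substitute into L3: (8)(-67/12) + (-4)(-164/9) = 254/9.
But L3 requires 24 ≠ 254/9, so the three lines have no common point.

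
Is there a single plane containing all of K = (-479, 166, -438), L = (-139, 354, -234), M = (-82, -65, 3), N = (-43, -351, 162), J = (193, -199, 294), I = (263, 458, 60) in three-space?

No

The plane through K, L, M has normal n = KL × KM = (130032, -68952, -153176) and equation n·P = -6640272.
Checking the remaining points: n·N = -6203736, n·J = -6216120, n·I = -6572160.
Since n·N = -6203736 ≠ -6640272, N is off the plane and the points are not all coplanar.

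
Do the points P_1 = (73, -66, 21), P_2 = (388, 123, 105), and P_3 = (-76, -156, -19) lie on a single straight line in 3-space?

No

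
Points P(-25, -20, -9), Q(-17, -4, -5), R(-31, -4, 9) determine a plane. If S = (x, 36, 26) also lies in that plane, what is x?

The plane through P, Q, R has equation 224x − 168y + 224z = -4256.
Substituting S: (224)x + (-224) = -4256, so x = -18.

-18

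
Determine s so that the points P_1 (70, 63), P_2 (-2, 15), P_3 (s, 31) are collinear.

Collinearity: (P_3 − P_1) must be parallel to (P_2 − P_1) = (-72, -48).
Cross-multiplying the components: (s − 70)·(-48) = (-32)·(-72).
Solving gives s = 22.

22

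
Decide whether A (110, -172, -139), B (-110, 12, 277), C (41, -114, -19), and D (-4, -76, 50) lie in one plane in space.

No

The four points are coplanar iff the 3×3 determinant with rows AB, AC, AD is zero.
Rows: (-220, 184, 416), (-69, 58, 120), (-114, 96, 189).
Expanding along the first row: (-220)(-558) − (184)(639) + (416)(-12) = 192.
Nonzero ⇒ not coplanar.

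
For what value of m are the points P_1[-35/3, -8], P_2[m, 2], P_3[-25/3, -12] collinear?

Collinearity: (P_2 − P_1) must be parallel to (P_3 − P_1) = (10/3, -4).
Cross-multiplying the components: (m − (-35/3))·(-4) = (10)·(10/3).
Solving gives m = -20.

-20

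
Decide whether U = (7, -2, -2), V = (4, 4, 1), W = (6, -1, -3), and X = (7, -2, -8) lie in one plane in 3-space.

The four points are coplanar iff the 3×3 determinant with rows UV, UW, UX is zero.
Rows: (-3, 6, 3), (-1, 1, -1), (0, 0, -6).
Expanding along the first row: (-3)(-6) − (6)(6) + (3)(0) = -18.
Nonzero ⇒ not coplanar.

No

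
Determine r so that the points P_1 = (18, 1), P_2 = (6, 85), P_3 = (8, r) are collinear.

71

The three points are collinear iff det[P_1P_2; P_1P_3] = 0.
This determinant is linear in r: (-12)r + (852) = 0, so r = 71.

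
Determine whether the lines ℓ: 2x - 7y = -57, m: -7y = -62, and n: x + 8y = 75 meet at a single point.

Lines aᵢx + bᵢy = cᵢ with pairwise distinct directions are concurrent exactly when det[aᵢ bᵢ cᵢ] = 0.
Here the determinant is -23.
Nonzero, so no common point exists.

No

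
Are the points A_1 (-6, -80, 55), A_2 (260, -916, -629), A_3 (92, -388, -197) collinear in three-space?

Yes

A_1A_2 = (266, -836, -684), A_1A_3 = (98, -308, -252).
Each component of A_1A_3 is 7/19 times the corresponding component of A_1A_2, so A_1A_3 = 7/19·A_1A_2 and the points are collinear.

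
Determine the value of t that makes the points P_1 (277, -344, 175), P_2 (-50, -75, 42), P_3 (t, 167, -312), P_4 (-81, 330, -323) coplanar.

Normal to plane P_1P_2P_4: n = (-44320, -115232, -124096); plane equation n·P = 5646368.
Requiring n·P_3 = 5646368: (-44320)t + (19474208) = 5646368.
So t = 312.

312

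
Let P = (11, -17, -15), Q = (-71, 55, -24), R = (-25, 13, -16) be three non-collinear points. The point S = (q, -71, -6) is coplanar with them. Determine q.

71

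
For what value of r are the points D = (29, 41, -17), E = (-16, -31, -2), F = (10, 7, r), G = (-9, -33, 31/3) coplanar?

Coplanarity ⇔ det[DE; DF; DG] = 0.
Expanding, this is linear in r: (-594)r + (-3960) = 0.
So r = -20/3.

-20/3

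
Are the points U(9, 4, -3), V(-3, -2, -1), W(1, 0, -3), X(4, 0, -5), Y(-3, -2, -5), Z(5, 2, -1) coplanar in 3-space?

The plane through U, V, W has normal n = UV × UW = (8, -16, 0) and equation n·P = 8.
Checking the remaining points: n·X = 32, n·Y = 8, n·Z = 8.
Since n·X = 32 ≠ 8, X is off the plane and the points are not all coplanar.

No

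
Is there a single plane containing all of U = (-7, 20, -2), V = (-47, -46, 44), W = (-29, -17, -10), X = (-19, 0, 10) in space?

No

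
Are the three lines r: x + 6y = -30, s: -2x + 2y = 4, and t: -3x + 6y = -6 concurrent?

Intersecting r and s: solving the 2×2 system gives (x, y) = (-6, -4).
Substitute into t: (-3)(-6) + (6)(-4) = -6.
This equals -6, so (-6, -4) lies on all three lines and they are concurrent.

Yes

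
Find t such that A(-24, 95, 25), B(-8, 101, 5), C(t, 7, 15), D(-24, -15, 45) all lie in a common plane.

-2

Normal to plane ABD: n = (-2080, -320, -1760); plane equation n·P = -24480.
Requiring n·C = -24480: (-2080)t + (-28640) = -24480.
So t = -2.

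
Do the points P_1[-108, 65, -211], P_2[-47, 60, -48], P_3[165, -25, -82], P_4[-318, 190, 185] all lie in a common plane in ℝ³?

The four points are coplanar iff the 3×3 determinant with rows P_1P_2, P_1P_3, P_1P_4 is zero.
Rows: (61, -5, 163), (273, -90, 129), (-210, 125, 396).
Expanding along the first row: (61)(-51765) − (-5)(135198) + (163)(15225) = 0.
Zero determinant ⇒ coplanar.

Yes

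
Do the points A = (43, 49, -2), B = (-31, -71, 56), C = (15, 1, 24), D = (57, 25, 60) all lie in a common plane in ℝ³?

With A as base: AB = (-74, -120, 58), AC = (-28, -48, 26), AD = (14, -24, 62).
AC × AD = (-2352, 2100, 1344).
AB · (AC × AD) = 0.
The scalar triple product vanishes, so the four points are coplanar.

Yes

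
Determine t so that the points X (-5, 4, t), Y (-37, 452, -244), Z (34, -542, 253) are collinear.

Collinearity requires XY × XZ = 0; each component is linear in t.
The x-component gives (-994)t + (-19880) = 0, so t = -20.
The remaining components then also vanish.

-20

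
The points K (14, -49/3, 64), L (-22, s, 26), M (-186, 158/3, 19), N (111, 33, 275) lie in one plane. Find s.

-17

The points are coplanar iff KL · (KM × KN) = 0.
Expanding, this is linear in s: (37835)s + (643195) = 0.
So s = -17.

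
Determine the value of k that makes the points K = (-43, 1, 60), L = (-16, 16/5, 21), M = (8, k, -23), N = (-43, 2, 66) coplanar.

18/5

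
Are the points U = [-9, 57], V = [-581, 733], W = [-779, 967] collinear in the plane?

UV = (-572, 676), UW = (-770, 910).
det[UV; UW] = (-572)(910) − (676)(-770) = 0.
The determinant is zero, so the points are collinear.

Yes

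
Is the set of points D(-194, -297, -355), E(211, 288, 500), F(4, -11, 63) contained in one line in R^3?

Yes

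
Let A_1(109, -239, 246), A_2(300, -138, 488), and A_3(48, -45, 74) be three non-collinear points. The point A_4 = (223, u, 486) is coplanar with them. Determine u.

-407

Coplanarity requires A_1A_2 · (A_1A_3 × A_1A_4) = 0.
A_1A_2 = (191, 101, 242), A_1A_3 = (-61, 194, -172); the triple product is linear in u with coefficient 18090 and constant term 7362630.
Setting it to zero: u = -407.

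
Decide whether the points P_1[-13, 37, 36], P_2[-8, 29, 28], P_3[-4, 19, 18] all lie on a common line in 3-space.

No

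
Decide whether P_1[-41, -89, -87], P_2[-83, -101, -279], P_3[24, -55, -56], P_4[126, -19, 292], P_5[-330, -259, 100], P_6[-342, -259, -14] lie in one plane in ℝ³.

Yes

The plane through P_1, P_2, P_3 has normal n = P_1P_2 × P_1P_3 = (6156, -11178, -648) and equation n·P = 798822.
Checking the remaining points: n·P_4 = 798822, n·P_5 = 798822, n·P_6 = 798822.
All equal 798822, so all 6 points lie in one plane.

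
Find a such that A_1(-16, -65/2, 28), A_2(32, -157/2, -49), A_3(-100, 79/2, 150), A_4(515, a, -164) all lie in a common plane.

Coplanarity ⇔ det[A_1A_2; A_1A_3; A_1A_4] = 0.
Expanding, this is linear in a: (612)a + (62118) = 0.
So a = -203/2.

-203/2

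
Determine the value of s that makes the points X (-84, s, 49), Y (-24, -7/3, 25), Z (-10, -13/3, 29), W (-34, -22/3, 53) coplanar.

Coplanarity ⇔ det[XY; XZ; XW] = 0.
Expanding, this is linear in s: (432)s + (1008) = 0.
So s = -7/3.

-7/3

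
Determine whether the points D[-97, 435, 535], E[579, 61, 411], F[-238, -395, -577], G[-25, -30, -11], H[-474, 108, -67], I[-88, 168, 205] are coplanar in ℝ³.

Yes

The plane through D, E, F has normal n = DE × DF = (312968, 769196, -613814) and equation n·P = -24148126.
Checking the remaining points: n·G = -24148126, n·H = -24148126, n·I = -24148126.
All equal -24148126, so all 6 points lie in one plane.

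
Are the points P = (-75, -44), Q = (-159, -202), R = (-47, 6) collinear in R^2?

No

PQ = (-84, -158), PR = (28, 50).
det[PQ; PR] = (-84)(50) − (-158)(28) = 224.
The determinant is nonzero, so they are not collinear.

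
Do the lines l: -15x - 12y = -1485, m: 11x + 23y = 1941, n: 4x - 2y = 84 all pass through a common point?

Intersecting l and m: solving the 2×2 system gives (x, y) = (51, 60).
Substitute into n: (4)(51) + (-2)(60) = 84.
This equals 84, so (51, 60) lies on all three lines and they are concurrent.

Yes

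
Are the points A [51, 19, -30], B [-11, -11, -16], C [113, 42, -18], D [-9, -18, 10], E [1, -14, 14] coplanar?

The plane through A, B, C has normal n = AB × AC = (-682, 1612, 434) and equation n·P = -17174.
Checking the remaining points: n·D = -18538, n·E = -17174.
Since n·D = -18538 ≠ -17174, D is off the plane and the points are not all coplanar.

No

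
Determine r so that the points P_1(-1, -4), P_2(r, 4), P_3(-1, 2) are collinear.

-1

The three points are collinear iff det[P_1P_2; P_1P_3] = 0.
This determinant is linear in r: (6)r + (6) = 0, so r = -1.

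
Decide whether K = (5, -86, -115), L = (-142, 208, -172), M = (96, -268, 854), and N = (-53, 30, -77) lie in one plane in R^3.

The four points are coplanar iff the 3×3 determinant with rows KL, KM, KN is zero.
Rows: (-147, 294, -57), (91, -182, 969), (-58, 116, 38).
Expanding along the first row: (-147)(-119320) − (294)(59660) + (-57)(0) = 0.
Zero determinant ⇒ coplanar.

Yes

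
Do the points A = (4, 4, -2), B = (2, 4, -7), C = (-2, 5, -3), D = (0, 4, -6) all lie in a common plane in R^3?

With A as base: AB = (-2, 0, -5), AC = (-6, 1, -1), AD = (-4, 0, -4).
AC × AD = (-4, -20, 4).
AB · (AC × AD) = -12.
Since -12 ≠ 0, the four points are not coplanar.

No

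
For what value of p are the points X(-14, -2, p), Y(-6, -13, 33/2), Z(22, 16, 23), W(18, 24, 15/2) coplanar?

-17/2

The points are coplanar iff XY · (XZ × XW) = 0.
Expanding, this is linear in p: (-340)p + (-2890) = 0.
So p = -17/2.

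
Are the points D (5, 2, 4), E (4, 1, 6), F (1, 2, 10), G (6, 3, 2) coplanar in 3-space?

Yes

A normal to the plane through D, E, F is n = DE × DF = (-6, -2, -4).
The plane has equation n·P = -50. For G: n·G = -50.
Equal, so G lies in the plane and all four are coplanar.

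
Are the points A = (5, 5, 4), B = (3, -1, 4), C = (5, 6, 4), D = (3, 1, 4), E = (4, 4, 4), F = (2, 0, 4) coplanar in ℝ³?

The plane through A, B, C has normal n = AB × AC = (0, 0, -2) and equation n·P = -8.
Checking the remaining points: n·D = -8, n·E = -8, n·F = -8.
All equal -8, so all 6 points lie in one plane.

Yes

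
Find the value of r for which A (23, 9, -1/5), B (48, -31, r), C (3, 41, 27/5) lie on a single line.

Collinearity requires AB × AC = 0; each component is linear in r.
The x-component gives (-32)r + (-1152/5) = 0, so r = -36/5.
The remaining components then also vanish.

-36/5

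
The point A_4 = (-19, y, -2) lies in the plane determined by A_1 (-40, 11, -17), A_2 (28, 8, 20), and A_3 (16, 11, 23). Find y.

The plane through A_1, A_2, A_3 has equation −120x − 648y + 168z = -5184.
Substituting A_4: (-648)y + (1944) = -5184, so y = 11.

11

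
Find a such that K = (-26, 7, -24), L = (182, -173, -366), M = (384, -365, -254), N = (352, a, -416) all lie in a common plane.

-329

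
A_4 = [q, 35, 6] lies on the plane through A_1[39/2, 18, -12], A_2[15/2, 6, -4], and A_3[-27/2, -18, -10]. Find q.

Coplanarity requires A_1A_2 · (A_1A_3 × A_1A_4) = 0.
A_1A_2 = (-12, -12, 8), A_1A_3 = (-33, -36, 2); the triple product is linear in q with coefficient 264 and constant term -8580.
Setting it to zero: q = 65/2.

65/2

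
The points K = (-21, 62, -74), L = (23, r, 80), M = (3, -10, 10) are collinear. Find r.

-70

Collinearity requires KL × KM = 0; each component is linear in r.
The x-component gives (84)r + (5880) = 0, so r = -70.
The remaining components then also vanish.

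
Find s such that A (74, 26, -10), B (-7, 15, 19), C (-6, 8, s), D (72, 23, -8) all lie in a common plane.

Coplanarity ⇔ det[AB; AC; AD] = 0.
Expanding, this is linear in s: (-221)s + (4862) = 0.
So s = 22.

22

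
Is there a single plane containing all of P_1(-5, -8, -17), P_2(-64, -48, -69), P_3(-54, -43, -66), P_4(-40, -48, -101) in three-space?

A normal to the plane through P_1, P_2, P_3 is n = P_1P_2 × P_1P_3 = (140, -343, 105).
The plane has equation n·P = 259. For P_4: n·P_4 = 259.
Equal, so P_4 lies in the plane and all four are coplanar.

Yes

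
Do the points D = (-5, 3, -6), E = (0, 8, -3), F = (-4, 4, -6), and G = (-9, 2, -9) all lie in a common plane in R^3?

No

A normal to the plane through D, E, F is n = DE × DF = (-3, 3, 0).
The plane has equation n·P = 24. For G: n·G = 33.
33 ≠ 24, so G is off the plane.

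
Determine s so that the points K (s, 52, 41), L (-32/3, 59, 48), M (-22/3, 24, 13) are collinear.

Direction LM = (10/3, -35, -35). From the y-coordinate of K, the parameter along the line is τ = (52 − 59)/(-35) = 1/5.
Then s = (-32/3) + 1/5·(10/3) = -10.

-10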